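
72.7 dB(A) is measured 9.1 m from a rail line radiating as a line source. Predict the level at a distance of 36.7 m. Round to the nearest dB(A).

For a line source, L₂ = L₁ − 10·log₁₀(r₂/r₁).
L₂ = 72.7 − 10·log₁₀(36.7/9.1) = 72.7 − 6.056 = 66.64 dB(A).

67 dB(A)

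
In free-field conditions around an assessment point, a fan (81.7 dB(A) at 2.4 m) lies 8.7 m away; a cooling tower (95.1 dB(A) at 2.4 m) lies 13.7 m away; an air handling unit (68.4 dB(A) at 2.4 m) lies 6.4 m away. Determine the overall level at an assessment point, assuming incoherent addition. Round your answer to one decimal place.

Propagate each source to the receiver with L = L_ref − 20·log₁₀(r/r_ref), then add intensities.
fan: 81.7 − 20·log₁₀(8.7/2.4) = 81.7 − 11.19 = 70.51 dB(A).
cooling tower: 95.1 − 20·log₁₀(13.7/2.4) = 95.1 − 15.13 = 79.97 dB(A).
air handling unit: 68.4 − 20·log₁₀(6.4/2.4) = 68.4 − 8.52 = 59.88 dB(A).
Σ 10^(L/10) = 1.115e+08 → L_total = 10·log₁₀(1.115e+08) = 80.47 dB(A).

80.5 dB(A)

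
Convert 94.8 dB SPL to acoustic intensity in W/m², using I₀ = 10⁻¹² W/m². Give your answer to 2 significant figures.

L = 10·log₁₀(I/I₀) ⇒ I = I₀·10^(L/10) = 10⁻¹² × 10^9.48.

0.0030 W/m²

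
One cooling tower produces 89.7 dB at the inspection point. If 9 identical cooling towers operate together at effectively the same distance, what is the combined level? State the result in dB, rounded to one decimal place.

99.2 dB

With 9 equal, uncorrelated contributions the intensity is 9× that of one unit, giving a rise of 10·log₁₀ 9.
L_total = 89.7 + 10·log₁₀(9) = 89.7 + 9.542 = 99.24 dB.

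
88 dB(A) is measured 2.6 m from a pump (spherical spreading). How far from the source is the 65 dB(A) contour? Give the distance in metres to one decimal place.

Point-source spreading drops the level by 20·log₁₀(r₂/r₁); inverting, r₂/r₁ = 10^(ΔL/20).
r₂ = 2.6·10^((88−65)/20) = 2.6·10^(23.0/20) = 36.73 m.

36.7 m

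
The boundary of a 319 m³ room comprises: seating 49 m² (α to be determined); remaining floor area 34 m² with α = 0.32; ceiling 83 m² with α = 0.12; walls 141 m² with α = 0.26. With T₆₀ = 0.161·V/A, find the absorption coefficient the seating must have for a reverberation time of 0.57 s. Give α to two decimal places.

0.67

A = 0.161·V/T₆₀ = 0.161·319/0.57 = 90.10 m² sabins.
Absorption from the other surfaces = 34·0.32 + 83·0.12 + 141·0.26 = 57.50 m², so the seating must supply 32.60 m² over 49 m².
α = 32.60/49 = 0.665.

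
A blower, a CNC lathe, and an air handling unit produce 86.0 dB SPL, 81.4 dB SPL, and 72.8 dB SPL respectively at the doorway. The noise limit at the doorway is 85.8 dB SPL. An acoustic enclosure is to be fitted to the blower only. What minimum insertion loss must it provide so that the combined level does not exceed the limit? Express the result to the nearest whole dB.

3 dB

The untreated sources together contribute 10^(81.4/10) + 10^(72.8/10) = 1.571e+08, i.e. 81.96 dB SPL.
The limit corresponds to 10^(85.8/10) = 3.802e+08; subtracting the fixed part leaves 2.231e+08 for the blower, i.e. 83.48 dB SPL.
So the blower must be reduced from 86.0 to 83.48 dB SPL: IL = 2.52 dB.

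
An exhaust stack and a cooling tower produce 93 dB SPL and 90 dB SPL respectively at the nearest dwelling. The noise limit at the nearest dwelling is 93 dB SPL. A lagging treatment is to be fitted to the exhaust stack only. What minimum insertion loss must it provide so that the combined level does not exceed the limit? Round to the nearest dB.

Fixed contribution from the other source: Σ 10^(L/10) = 10^(90/10) = 1.000e+09 (90.00 dB SPL).
To meet 93 dB SPL overall, the treated exhaust stack may contribute at most 10^(93/10) − 1.000e+09 = 9.953e+08, i.e. 89.98 dB SPL.
Required insertion loss = 93 − 89.98 = 3.02 dB.

3 dB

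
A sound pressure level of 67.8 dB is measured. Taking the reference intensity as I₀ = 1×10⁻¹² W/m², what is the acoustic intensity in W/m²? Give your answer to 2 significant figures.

I = I₀·10^(L/10) = 10⁻¹² × 10^(67.8/10) = 10^(-5.220).

6.0e-06 W/m²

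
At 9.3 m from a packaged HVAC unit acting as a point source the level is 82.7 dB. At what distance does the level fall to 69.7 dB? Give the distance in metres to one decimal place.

Point-source spreading drops the level by 20·log₁₀(r₂/r₁); inverting, r₂/r₁ = 10^(ΔL/20).
r₂ = 9.3·10^((82.7−69.7)/20) = 9.3·10^(13.0/20) = 41.54 m.

41.5 m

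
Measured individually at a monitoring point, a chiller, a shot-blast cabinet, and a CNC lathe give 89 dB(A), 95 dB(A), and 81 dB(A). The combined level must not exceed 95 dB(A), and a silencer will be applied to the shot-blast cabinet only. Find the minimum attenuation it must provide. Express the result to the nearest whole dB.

1 dB

Everything except the shot-blast cabinet sums to 10^(89/10) + 10^(81/10) = 9.202e+08 in linear terms, 89.64 dB(A).
To meet 95 dB(A) overall, the treated shot-blast cabinet may contribute at most 10^(95/10) − 9.202e+08 = 2.242e+09, i.e. 93.51 dB(A).
Required insertion loss = 95 − 93.51 = 1.49 dB.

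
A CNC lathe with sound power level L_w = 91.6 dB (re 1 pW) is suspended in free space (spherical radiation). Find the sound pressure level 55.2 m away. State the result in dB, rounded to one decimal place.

The power spreads over a sphere of area 4π·r², so L_p = L_w − 10·log₁₀(4π·r²).
4π·r² = 3.829e+04 m², 10·log₁₀ of that is 45.831 dB.
L_p = 91.6 − 45.831 = 45.77 dB.

45.8 dB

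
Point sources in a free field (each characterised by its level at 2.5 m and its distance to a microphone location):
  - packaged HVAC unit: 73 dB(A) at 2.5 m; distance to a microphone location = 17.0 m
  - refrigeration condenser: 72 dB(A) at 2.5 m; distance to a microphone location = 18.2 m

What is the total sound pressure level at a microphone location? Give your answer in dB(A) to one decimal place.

Apply inverse-square spreading to bring every level to the receiver, then sum 10^(L/10).
packaged HVAC unit: 73 − 20·log₁₀(17.0/2.5) = 73 − 16.65 = 56.35 dB(A).
refrigeration condenser: 72 − 20·log₁₀(18.2/2.5) = 72 − 17.24 = 54.76 dB(A).
Σ 10^(L/10) = 7.305e+05 → L_total = 10·log₁₀(7.305e+05) = 58.64 dB(A).

58.6 dB(A)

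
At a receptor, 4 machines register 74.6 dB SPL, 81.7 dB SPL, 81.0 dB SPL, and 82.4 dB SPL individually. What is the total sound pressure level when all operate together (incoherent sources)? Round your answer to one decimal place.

Incoherent sources combine by intensity addition: L_total = 10·log₁₀(Σ 10^(L_i/10)).
Σ 10^(L/10) = 10^(74.6/10) + 10^(81.7/10) + 10^(81.0/10) + 10^(82.4/10) = 4.764e+08.
L_total = 10·log₁₀(4.764e+08) = 86.78 dB SPL.

86.8 dB SPL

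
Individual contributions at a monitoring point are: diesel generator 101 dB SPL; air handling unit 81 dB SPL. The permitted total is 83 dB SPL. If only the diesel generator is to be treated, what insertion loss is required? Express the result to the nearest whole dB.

22 dB

The untreated sources together contribute 10^(81/10) = 1.259e+08, i.e. 81.00 dB SPL.
To meet 83 dB SPL overall, the treated diesel generator may contribute at most 10^(83/10) − 1.259e+08 = 7.363e+07, i.e. 78.67 dB SPL.
Required insertion loss = 101 − 78.67 = 22.33 dB.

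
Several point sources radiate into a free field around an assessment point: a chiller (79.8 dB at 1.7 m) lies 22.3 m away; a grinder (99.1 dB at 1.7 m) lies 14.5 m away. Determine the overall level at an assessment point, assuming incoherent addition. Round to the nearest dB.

First find each source's level at the receiver (point-source: −20·log₁₀(r/r_ref)), then combine on an intensity basis.
chiller: 79.8 − 20·log₁₀(22.3/1.7) = 79.8 − 22.36 = 57.44 dB.
grinder: 99.1 − 20·log₁₀(14.5/1.7) = 99.1 − 18.62 = 80.48 dB.
Σ 10^(L/10) = 1.123e+08 → L_total = 10·log₁₀(1.123e+08) = 80.50 dB.

81 dB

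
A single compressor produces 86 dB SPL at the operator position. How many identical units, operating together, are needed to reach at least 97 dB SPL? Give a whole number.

Need L₁ + 10·log₁₀ N ≥ 97, i.e. log₁₀ N ≥ 1.10.
N ≥ 10^(11.0/10) = 12.589, so N = 13.

13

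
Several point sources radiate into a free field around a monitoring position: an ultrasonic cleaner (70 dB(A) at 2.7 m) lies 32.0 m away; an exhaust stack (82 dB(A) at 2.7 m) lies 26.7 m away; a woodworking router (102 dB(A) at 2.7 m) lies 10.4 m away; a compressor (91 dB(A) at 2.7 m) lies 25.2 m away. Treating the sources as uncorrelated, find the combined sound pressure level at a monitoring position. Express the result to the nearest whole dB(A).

Propagate each source to the receiver with L = L_ref − 20·log₁₀(r/r_ref), then add intensities.
ultrasonic cleaner: 70 − 20·log₁₀(32.0/2.7) = 70 − 21.48 = 48.52 dB(A).
exhaust stack: 82 − 20·log₁₀(26.7/2.7) = 82 − 19.90 = 62.10 dB(A).
woodworking router: 102 − 20·log₁₀(10.4/2.7) = 102 − 11.71 = 90.29 dB(A).
compressor: 91 − 20·log₁₀(25.2/2.7) = 91 − 19.40 = 71.60 dB(A).
Σ 10^(L/10) = 1.084e+09 → L_total = 10·log₁₀(1.084e+09) = 90.35 dB(A).

90 dB(A)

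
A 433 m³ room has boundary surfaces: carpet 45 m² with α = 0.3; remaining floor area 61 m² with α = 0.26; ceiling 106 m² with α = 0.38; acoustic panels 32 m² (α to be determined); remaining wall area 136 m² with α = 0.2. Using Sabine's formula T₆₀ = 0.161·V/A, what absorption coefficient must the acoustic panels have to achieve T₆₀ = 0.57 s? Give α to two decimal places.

A = 0.161·V/T₆₀ = 0.161·433/0.57 = 122.30 m² sabins.
Absorption from the other surfaces = 45·0.3 + 61·0.26 + 106·0.38 + 136·0.2 = 96.84 m², so the acoustic panels must supply 25.46 m² over 32 m².
α = 25.46/32 = 0.796.

0.80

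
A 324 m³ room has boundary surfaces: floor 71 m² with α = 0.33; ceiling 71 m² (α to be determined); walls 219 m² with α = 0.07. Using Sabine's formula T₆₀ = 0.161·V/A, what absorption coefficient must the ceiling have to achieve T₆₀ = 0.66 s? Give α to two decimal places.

0.57

From T₆₀ = 0.161·V/A, the target T₆₀ = 0.66 s needs A = 0.161·324/0.66 = 79.04 m².
Absorption from the other surfaces = 71·0.33 + 219·0.07 = 38.76 m², so the ceiling must supply 40.28 m² over 71 m².
α = 40.28/71 = 0.567.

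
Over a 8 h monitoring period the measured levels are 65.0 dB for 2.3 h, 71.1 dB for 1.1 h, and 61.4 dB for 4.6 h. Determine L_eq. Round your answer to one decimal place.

65.4 dB

L_eq = 10·log₁₀[(1/T)·Σ tᵢ·10^(Lᵢ/10)] with T = 8 h.
Σ tᵢ·10^(Lᵢ/10) = 2.3·10^(65.0/10) + 1.1·10^(71.1/10) + 4.6·10^(61.4/10) = 2.779e+07.
L_eq = 10·log₁₀(2.779e+07/8) = 65.41 dB.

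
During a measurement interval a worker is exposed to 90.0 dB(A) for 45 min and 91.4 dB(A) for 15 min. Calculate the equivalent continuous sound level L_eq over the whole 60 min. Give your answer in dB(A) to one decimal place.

Weight each interval's intensity by its duration and average over T = 60 min:
Σ tᵢ·10^(Lᵢ/10) = 45·10^(90.0/10) + 15·10^(91.4/10) = 6.571e+10.
L_eq = 10·log₁₀(6.571e+10/60) = 90.39 dB(A).

90.4 dB(A)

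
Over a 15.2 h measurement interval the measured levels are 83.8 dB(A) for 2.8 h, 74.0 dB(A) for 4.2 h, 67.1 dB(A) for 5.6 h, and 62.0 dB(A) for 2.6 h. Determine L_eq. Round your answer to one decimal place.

L_eq = 10·log₁₀[(1/T)·Σ tᵢ·10^(Lᵢ/10)] with T = 15.2 h.
Σ tᵢ·10^(Lᵢ/10) = 2.8·10^(83.8/10) + 4.2·10^(74.0/10) + 5.6·10^(67.1/10) + 2.6·10^(62.0/10) = 8.100e+08.
L_eq = 10·log₁₀(8.100e+08/15.2) = 77.27 dB(A).

77.3 dB(A)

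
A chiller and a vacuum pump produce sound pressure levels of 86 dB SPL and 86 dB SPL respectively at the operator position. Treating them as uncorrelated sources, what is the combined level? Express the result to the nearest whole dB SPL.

For uncorrelated sources the intensities add, so convert each level to linear form, sum, and take 10·log₁₀ of the total.
Σ 10^(L/10) = 10^(86/10) + 10^(86/10) = 7.962e+08.
L_total = 10·log₁₀(7.962e+08) = 89.01 dB SPL.

89 dB SPL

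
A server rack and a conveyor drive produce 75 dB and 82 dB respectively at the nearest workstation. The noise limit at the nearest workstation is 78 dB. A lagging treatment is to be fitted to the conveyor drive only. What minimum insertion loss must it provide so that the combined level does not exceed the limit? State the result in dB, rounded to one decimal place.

7.0 dB

Fixed contribution from the other source: Σ 10^(L/10) = 10^(75/10) = 3.162e+07 (75.00 dB).
The limit corresponds to 10^(78/10) = 6.310e+07; subtracting the fixed part leaves 3.147e+07 for the conveyor drive, i.e. 74.98 dB.
So the conveyor drive must be reduced from 82 to 74.98 dB: IL = 7.02 dB.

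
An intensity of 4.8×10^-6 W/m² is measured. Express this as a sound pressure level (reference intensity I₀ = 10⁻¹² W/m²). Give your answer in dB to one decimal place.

I/I₀ = 4.8×10^-6/10⁻¹² = 4.8×10^6, and L = 10·log₁₀(I/I₀).
L = 10·(0.6812 + 6) = 66.81 dB.

66.8 dB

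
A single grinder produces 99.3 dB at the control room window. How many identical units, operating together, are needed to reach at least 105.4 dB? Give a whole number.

N identical sources give L₁ + 10·log₁₀ N, so require 10·log₁₀ N ≥ 105.4 − 99.3 = 6.1 dB.
N ≥ 10^(6.1/10) = 4.074, so N = 5.

5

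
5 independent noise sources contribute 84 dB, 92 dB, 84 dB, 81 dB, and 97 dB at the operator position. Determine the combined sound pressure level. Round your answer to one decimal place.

98.6 dB

Incoherent sources combine by intensity addition: L_total = 10·log₁₀(Σ 10^(L_i/10)).
Σ 10^(L/10) = 10^(84/10) + 10^(92/10) + 10^(84/10) + 10^(81/10) + 10^(97/10) = 7.225e+09.
L_total = 10·log₁₀(7.225e+09) = 98.59 dB.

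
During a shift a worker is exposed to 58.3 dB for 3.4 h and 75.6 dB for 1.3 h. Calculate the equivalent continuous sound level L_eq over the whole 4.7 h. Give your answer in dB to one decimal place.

Weight each interval's intensity by its duration and average over T = 4.7 h:
Σ tᵢ·10^(Lᵢ/10) = 3.4·10^(58.3/10) + 1.3·10^(75.6/10) = 4.950e+07.
L_eq = 10·log₁₀(4.950e+07/4.7) = 70.22 dB.

70.2 dB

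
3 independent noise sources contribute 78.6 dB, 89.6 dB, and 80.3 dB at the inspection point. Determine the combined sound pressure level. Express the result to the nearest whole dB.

For uncorrelated sources the intensities add, so convert each level to linear form, sum, and take 10·log₁₀ of the total.
Σ 10^(L/10) = 10^(78.6/10) + 10^(89.6/10) + 10^(80.3/10) = 1.092e+09.
L_total = 10·log₁₀(1.092e+09) = 90.38 dB.

90 dB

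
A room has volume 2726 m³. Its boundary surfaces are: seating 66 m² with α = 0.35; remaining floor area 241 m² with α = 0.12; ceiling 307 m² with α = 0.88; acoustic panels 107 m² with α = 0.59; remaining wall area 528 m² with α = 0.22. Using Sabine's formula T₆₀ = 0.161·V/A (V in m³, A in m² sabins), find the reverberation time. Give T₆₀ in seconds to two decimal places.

Total absorption A = 66·0.35 + 241·0.12 + 307·0.88 + 107·0.59 + 528·0.22 = 501.47 m² sabins.
T₆₀ = 0.161·V/A = 0.161·2726/501.47 = 0.875 s.

0.88 s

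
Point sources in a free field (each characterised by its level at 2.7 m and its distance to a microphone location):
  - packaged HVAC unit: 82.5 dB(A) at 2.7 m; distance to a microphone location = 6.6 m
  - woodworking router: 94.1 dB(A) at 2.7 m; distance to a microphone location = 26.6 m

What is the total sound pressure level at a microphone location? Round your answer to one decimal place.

Apply inverse-square spreading to bring every level to the receiver, then sum 10^(L/10).
packaged HVAC unit: 82.5 − 20·log₁₀(6.6/2.7) = 82.5 − 7.76 = 74.74 dB(A).
woodworking router: 94.1 − 20·log₁₀(26.6/2.7) = 94.1 − 19.87 = 74.23 dB(A).
Σ 10^(L/10) = 5.624e+07 → L_total = 10·log₁₀(5.624e+07) = 77.50 dB(A).

77.5 dB(A)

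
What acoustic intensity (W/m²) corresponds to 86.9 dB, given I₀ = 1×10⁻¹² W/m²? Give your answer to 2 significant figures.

I = I₀·10^(L/10) = 10⁻¹² × 10^(86.9/10) = 10^(-3.310).

0.00049 W/m²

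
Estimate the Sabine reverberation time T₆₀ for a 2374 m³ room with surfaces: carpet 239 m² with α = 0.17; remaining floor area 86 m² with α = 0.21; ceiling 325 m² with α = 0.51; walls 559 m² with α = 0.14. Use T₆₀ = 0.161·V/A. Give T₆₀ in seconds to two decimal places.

1.26 s

Total absorption A = 239·0.17 + 86·0.21 + 325·0.51 + 559·0.14 = 302.70 m² sabins.
T₆₀ = 0.161 × 2374 / 302.70 = 1.263 s.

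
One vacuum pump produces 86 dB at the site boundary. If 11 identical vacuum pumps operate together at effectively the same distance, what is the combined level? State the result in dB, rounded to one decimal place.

N identical incoherent sources raise the level by 10·log₁₀ N.
L_total = 86 + 10·log₁₀(11) = 86 + 10.414 = 96.41 dB.

96.4 dB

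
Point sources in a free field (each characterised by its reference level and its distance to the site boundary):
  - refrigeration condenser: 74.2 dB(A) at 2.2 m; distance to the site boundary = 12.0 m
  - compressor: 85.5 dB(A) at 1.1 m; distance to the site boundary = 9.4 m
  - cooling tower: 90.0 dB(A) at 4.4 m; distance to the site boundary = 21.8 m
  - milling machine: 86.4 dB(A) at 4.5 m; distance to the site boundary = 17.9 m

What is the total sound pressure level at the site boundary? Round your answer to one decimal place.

78.7 dB(A)

First find each source's level at the receiver (point-source: −20·log₁₀(r/r_ref)), then combine on an intensity basis.
refrigeration condenser: 74.2 − 20·log₁₀(12.0/2.2) = 74.2 − 14.74 = 59.46 dB(A).
compressor: 85.5 − 20·log₁₀(9.4/1.1) = 85.5 − 18.63 = 66.87 dB(A).
cooling tower: 90.0 − 20·log₁₀(21.8/4.4) = 90.0 − 13.90 = 76.10 dB(A).
milling machine: 86.4 − 20·log₁₀(17.9/4.5) = 86.4 − 11.99 = 74.41 dB(A).
Σ 10^(L/10) = 7.407e+07 → L_total = 10·log₁₀(7.407e+07) = 78.70 dB(A).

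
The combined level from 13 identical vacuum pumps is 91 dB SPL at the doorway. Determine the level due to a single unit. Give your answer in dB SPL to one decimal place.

79.9 dB SPL

Dividing the total intensity by 13 lowers the level by 10·log₁₀ 13 = 11.139 dB: L₁ = 91 − 11.139.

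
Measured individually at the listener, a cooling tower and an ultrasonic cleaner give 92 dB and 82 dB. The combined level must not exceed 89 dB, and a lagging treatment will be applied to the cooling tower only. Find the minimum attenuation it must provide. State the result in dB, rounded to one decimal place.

4.0 dB

Everything except the cooling tower sums to 10^(82/10) = 1.585e+08 in linear terms, 82.00 dB.
To meet 89 dB overall, the treated cooling tower may contribute at most 10^(89/10) − 1.585e+08 = 6.358e+08, i.e. 88.03 dB.
So the cooling tower must be reduced from 92 to 88.03 dB: IL = 3.97 dB.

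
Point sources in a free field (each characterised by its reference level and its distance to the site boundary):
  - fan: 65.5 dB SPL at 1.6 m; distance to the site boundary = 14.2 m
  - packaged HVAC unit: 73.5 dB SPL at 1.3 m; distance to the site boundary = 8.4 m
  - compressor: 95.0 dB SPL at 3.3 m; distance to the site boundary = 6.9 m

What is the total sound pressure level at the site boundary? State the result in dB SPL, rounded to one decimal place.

First find each source's level at the receiver (point-source: −20·log₁₀(r/r_ref)), then combine on an intensity basis.
fan: 65.5 − 20·log₁₀(14.2/1.6) = 65.5 − 18.96 = 46.54 dB SPL.
packaged HVAC unit: 73.5 − 20·log₁₀(8.4/1.3) = 73.5 − 16.21 = 57.29 dB SPL.
compressor: 95.0 − 20·log₁₀(6.9/3.3) = 95.0 − 6.41 = 88.59 dB SPL.
Σ 10^(L/10) = 7.239e+08 → L_total = 10·log₁₀(7.239e+08) = 88.60 dB SPL.

88.6 dB SPL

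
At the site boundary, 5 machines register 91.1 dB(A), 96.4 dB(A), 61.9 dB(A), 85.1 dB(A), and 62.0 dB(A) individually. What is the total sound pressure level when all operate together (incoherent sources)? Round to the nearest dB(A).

Incoherent sources combine by intensity addition: L_total = 10·log₁₀(Σ 10^(L_i/10)).
Σ 10^(L/10) = 10^(91.1/10) + 10^(96.4/10) + 10^(61.9/10) + 10^(85.1/10) + 10^(62.0/10) = 5.980e+09.
L_total = 10·log₁₀(5.980e+09) = 97.77 dB(A).

98 dB(A)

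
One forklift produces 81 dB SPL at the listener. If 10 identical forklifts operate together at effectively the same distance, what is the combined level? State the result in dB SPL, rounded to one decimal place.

L_total = L₁ + 10·log₁₀ N for N identical incoherent sources.
L_total = 81 + 10·log₁₀(10) = 81 + 10.000 = 91.00 dB SPL.

91.0 dB SPL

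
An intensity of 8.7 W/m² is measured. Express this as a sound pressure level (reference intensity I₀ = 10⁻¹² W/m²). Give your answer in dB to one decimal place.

L = 10·log₁₀(I/I₀) = 10·log₁₀(8.7/10⁻¹²) = 10·log₁₀(8.7×10^12).
L = 10·(0.9395 + 12) = 129.40 dB.

129.4 dB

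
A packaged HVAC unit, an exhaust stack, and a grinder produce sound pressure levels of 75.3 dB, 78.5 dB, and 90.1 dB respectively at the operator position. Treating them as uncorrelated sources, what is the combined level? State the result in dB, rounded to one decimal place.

For uncorrelated sources the intensities add, so convert each level to linear form, sum, and take 10·log₁₀ of the total.
Σ 10^(L/10) = 10^(75.3/10) + 10^(78.5/10) + 10^(90.1/10) = 1.128e+09.
L_total = 10·log₁₀(1.128e+09) = 90.52 dB.

90.5 dB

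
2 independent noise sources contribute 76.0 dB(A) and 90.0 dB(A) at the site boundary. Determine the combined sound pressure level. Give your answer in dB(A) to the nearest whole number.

90 dB(A)

For uncorrelated sources the intensities add, so convert each level to linear form, sum, and take 10·log₁₀ of the total.
Σ 10^(L/10) = 10^(76.0/10) + 10^(90.0/10) = 1.040e+09.
L_total = 10·log₁₀(1.040e+09) = 90.17 dB(A).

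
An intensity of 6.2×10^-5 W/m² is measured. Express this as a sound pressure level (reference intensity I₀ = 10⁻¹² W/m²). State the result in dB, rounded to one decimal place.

L = 10·log₁₀(I/I₀) = 10·log₁₀(6.2×10^-5/10⁻¹²) = 10·log₁₀(6.2×10^7).
L = 10·(0.7924 + 7) = 77.92 dB.

77.9 dB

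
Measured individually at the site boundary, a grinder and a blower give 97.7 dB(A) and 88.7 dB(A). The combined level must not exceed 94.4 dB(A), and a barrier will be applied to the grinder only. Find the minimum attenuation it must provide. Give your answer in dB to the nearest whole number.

Fixed contribution from the other source: Σ 10^(L/10) = 10^(88.7/10) = 7.413e+08 (88.70 dB(A)).
The limit corresponds to 10^(94.4/10) = 2.754e+09; subtracting the fixed part leaves 2.013e+09 for the grinder, i.e. 93.04 dB(A).
Required insertion loss = 97.7 − 93.04 = 4.66 dB.

5 dB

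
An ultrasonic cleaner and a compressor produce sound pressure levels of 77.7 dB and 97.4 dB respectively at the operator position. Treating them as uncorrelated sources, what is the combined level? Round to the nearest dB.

For uncorrelated sources the intensities add, so convert each level to linear form, sum, and take 10·log₁₀ of the total.
Σ 10^(L/10) = 10^(77.7/10) + 10^(97.4/10) = 5.554e+09.
L_total = 10·log₁₀(5.554e+09) = 97.45 dB.

97 dB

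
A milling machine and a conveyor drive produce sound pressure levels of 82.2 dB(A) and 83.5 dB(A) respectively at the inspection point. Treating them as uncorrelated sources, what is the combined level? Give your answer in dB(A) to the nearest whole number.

Incoherent sources combine by intensity addition: L_total = 10·log₁₀(Σ 10^(L_i/10)).
Σ 10^(L/10) = 10^(82.2/10) + 10^(83.5/10) = 3.898e+08.
L_total = 10·log₁₀(3.898e+08) = 85.91 dB(A).

86 dB(A)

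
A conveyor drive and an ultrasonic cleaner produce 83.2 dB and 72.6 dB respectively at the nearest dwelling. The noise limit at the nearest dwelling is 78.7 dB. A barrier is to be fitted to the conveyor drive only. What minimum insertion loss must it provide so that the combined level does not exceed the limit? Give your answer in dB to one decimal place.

Fixed contribution from the other source: Σ 10^(L/10) = 10^(72.6/10) = 1.820e+07 (72.60 dB).
The limit corresponds to 10^(78.7/10) = 7.413e+07; subtracting the fixed part leaves 5.593e+07 for the conveyor drive, i.e. 77.48 dB.
So the conveyor drive must be reduced from 83.2 to 77.48 dB: IL = 5.72 dB.

5.7 dB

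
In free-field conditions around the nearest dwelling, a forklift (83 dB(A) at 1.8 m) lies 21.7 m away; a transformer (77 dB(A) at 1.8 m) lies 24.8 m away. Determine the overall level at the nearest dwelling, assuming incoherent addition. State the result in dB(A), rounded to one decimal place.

62.1 dB(A)

First find each source's level at the receiver (point-source: −20·log₁₀(r/r_ref)), then combine on an intensity basis.
forklift: 83 − 20·log₁₀(21.7/1.8) = 83 − 21.62 = 61.38 dB(A).
transformer: 77 − 20·log₁₀(24.8/1.8) = 77 − 22.78 = 54.22 dB(A).
Σ 10^(L/10) = 1.637e+06 → L_total = 10·log₁₀(1.637e+06) = 62.14 dB(A).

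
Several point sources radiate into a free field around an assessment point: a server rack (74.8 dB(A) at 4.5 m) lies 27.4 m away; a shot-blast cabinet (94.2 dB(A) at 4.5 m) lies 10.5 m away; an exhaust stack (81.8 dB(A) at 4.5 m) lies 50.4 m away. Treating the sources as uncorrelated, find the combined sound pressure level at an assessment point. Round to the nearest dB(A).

87 dB(A)

Propagate each source to the receiver with L = L_ref − 20·log₁₀(r/r_ref), then add intensities.
server rack: 74.8 − 20·log₁₀(27.4/4.5) = 74.8 − 15.69 = 59.11 dB(A).
shot-blast cabinet: 94.2 − 20·log₁₀(10.5/4.5) = 94.2 − 7.36 = 86.84 dB(A).
exhaust stack: 81.8 − 20·log₁₀(50.4/4.5) = 81.8 − 20.98 = 60.82 dB(A).
Σ 10^(L/10) = 4.851e+08 → L_total = 10·log₁₀(4.851e+08) = 86.86 dB(A).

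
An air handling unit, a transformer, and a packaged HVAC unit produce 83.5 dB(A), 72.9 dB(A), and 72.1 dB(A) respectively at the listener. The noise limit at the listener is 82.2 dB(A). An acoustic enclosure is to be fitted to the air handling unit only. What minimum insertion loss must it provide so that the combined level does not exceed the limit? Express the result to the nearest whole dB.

2 dB

Everything except the air handling unit sums to 10^(72.9/10) + 10^(72.1/10) = 3.572e+07 in linear terms, 75.53 dB(A).
To meet 82.2 dB(A) overall, the treated air handling unit may contribute at most 10^(82.2/10) − 3.572e+07 = 1.302e+08, i.e. 81.15 dB(A).
So the air handling unit must be reduced from 83.5 to 81.15 dB(A): IL = 2.35 dB.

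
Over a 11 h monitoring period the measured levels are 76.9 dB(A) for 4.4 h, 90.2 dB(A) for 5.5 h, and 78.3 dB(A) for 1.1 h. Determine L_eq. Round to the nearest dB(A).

L_eq = 10·log₁₀[(1/T)·Σ tᵢ·10^(Lᵢ/10)] with T = 11 h.
Σ tᵢ·10^(Lᵢ/10) = 4.4·10^(76.9/10) + 5.5·10^(90.2/10) + 1.1·10^(78.3/10) = 6.049e+09.
L_eq = 10·log₁₀(6.049e+09/11) = 87.40 dB(A).

87 dB(A)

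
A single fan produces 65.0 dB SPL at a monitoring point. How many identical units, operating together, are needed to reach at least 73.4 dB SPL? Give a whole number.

The shortfall is 73.4 − 65.0 = 8.4 dB, and N units add 10·log₁₀ N, so need 10·log₁₀ N ≥ 8.4.
N ≥ 10^(8.4/10) = 6.918, so N = 7.

7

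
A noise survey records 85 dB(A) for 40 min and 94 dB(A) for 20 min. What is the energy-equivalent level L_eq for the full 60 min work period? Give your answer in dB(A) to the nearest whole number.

L_eq = 10·log₁₀[(1/T)·Σ tᵢ·10^(Lᵢ/10)] with T = 60 min.
Σ tᵢ·10^(Lᵢ/10) = 40·10^(85/10) + 20·10^(94/10) = 6.289e+10.
L_eq = 10·log₁₀(6.289e+10/60) = 90.20 dB(A).

90 dB(A)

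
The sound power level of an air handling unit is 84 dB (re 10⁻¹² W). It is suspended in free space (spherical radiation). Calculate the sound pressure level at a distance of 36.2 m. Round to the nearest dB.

L_p = L_w − 10·log₁₀(4π·r²) with r = 36.2 m.
4π·r² = 1.647e+04 m², 10·log₁₀ of that is 42.166 dB.
L_p = 84 − 42.166 = 41.83 dB.

42 dB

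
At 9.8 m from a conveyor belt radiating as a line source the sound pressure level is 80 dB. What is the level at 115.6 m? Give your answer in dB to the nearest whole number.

Line-source attenuation: ΔL = 10·log₁₀(r₂/r₁) = 10·log₁₀(115.6/9.8) = 10.717 dB.
L₂ = 80 − 10·log₁₀(115.6/9.8) = 80 − 10.717 = 69.28 dB.

69 dB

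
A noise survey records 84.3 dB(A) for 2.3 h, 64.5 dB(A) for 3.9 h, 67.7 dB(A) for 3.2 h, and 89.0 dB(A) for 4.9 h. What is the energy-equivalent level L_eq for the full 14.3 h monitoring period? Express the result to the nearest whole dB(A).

Weight each interval's intensity by its duration and average over T = 14.3 h:
Σ tᵢ·10^(Lᵢ/10) = 2.3·10^(84.3/10) + 3.9·10^(64.5/10) + 3.2·10^(67.7/10) + 4.9·10^(89.0/10) = 4.541e+09.
L_eq = 10·log₁₀(4.541e+09/14.3) = 85.02 dB(A).

85 dB(A)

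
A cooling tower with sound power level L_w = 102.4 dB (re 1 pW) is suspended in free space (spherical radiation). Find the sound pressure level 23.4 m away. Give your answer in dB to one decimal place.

64.0 dB

The power spreads over a sphere of area 4π·r², so L_p = L_w − 10·log₁₀(4π·r²).
4π·r² = 6881 m², 10·log₁₀ of that is 38.376 dB.
L_p = 102.4 − 38.376 = 64.02 dB.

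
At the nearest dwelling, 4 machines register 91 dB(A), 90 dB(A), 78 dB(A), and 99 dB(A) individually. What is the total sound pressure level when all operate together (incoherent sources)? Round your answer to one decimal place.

For uncorrelated sources the intensities add, so convert each level to linear form, sum, and take 10·log₁₀ of the total.
Σ 10^(L/10) = 10^(91/10) + 10^(90/10) + 10^(78/10) + 10^(99/10) = 1.027e+10.
L_total = 10·log₁₀(1.027e+10) = 100.11 dB(A).

100.1 dB(A)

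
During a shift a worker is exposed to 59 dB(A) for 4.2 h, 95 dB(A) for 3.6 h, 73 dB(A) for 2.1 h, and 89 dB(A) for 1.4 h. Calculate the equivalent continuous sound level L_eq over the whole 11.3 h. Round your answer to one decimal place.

The energy average is taken in the linear domain: L_eq = 10·log₁₀[(Σ tᵢ·10^(Lᵢ/10))/T], T = 11.3 h.
Σ tᵢ·10^(Lᵢ/10) = 4.2·10^(59/10) + 3.6·10^(95/10) + 2.1·10^(73/10) + 1.4·10^(89/10) = 1.254e+10.
L_eq = 10·log₁₀(1.254e+10/11.3) = 90.45 dB(A).

90.5 dB(A)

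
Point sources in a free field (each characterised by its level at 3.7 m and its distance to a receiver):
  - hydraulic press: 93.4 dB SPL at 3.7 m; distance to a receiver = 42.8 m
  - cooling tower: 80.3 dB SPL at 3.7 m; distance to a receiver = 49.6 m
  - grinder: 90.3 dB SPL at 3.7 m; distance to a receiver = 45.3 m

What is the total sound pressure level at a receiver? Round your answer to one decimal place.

First find each source's level at the receiver (point-source: −20·log₁₀(r/r_ref)), then combine on an intensity basis.
hydraulic press: 93.4 − 20·log₁₀(42.8/3.7) = 93.4 − 21.26 = 72.14 dB SPL.
cooling tower: 80.3 − 20·log₁₀(49.6/3.7) = 80.3 − 22.55 = 57.75 dB SPL.
grinder: 90.3 − 20·log₁₀(45.3/3.7) = 90.3 − 21.76 = 68.54 dB SPL.
Σ 10^(L/10) = 2.409e+07 → L_total = 10·log₁₀(2.409e+07) = 73.82 dB SPL.

73.8 dB SPL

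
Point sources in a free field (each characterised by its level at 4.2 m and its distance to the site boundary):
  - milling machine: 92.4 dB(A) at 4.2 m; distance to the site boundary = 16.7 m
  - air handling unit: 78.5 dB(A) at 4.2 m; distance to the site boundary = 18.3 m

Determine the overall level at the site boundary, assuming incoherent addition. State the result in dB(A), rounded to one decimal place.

80.6 dB(A)

Apply inverse-square spreading to bring every level to the receiver, then sum 10^(L/10).
milling machine: 92.4 − 20·log₁₀(16.7/4.2) = 92.4 − 11.99 = 80.41 dB(A).
air handling unit: 78.5 − 20·log₁₀(18.3/4.2) = 78.5 − 12.78 = 65.72 dB(A).
Σ 10^(L/10) = 1.136e+08 → L_total = 10·log₁₀(1.136e+08) = 80.56 dB(A).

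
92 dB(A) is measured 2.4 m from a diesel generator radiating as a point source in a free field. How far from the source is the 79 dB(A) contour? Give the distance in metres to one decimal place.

10.7 m

Point-source spreading drops the level by 20·log₁₀(r₂/r₁); inverting, r₂/r₁ = 10^(ΔL/20).
r₂ = 2.4·10^((92−79)/20) = 2.4·10^(13.0/20) = 10.72 m.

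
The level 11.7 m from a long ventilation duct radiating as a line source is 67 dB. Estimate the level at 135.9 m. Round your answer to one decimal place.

56.3 dB

For a line source, L₂ = L₁ − 10·log₁₀(r₂/r₁).
L₂ = 67 − 10·log₁₀(135.9/11.7) = 67 − 10.650 = 56.35 dB.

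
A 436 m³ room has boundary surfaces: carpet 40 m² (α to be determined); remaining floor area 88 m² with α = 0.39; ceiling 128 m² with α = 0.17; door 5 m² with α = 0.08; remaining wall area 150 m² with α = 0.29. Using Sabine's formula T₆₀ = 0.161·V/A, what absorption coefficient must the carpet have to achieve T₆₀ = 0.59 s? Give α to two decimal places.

A = 0.161·V/T₆₀ = 0.161·436/0.59 = 118.98 m² sabins.
Absorption from the other surfaces = 88·0.39 + 128·0.17 + 5·0.08 + 150·0.29 = 99.98 m², so the carpet must supply 19.00 m² over 40 m².
α = 19.00/40 = 0.475.

0.47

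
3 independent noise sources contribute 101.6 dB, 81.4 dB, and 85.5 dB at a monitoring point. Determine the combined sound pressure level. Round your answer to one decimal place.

Incoherent sources combine by intensity addition: L_total = 10·log₁₀(Σ 10^(L_i/10)).
Σ 10^(L/10) = 10^(101.6/10) + 10^(81.4/10) + 10^(85.5/10) = 1.495e+10.
L_total = 10·log₁₀(1.495e+10) = 101.75 dB.

101.7 dB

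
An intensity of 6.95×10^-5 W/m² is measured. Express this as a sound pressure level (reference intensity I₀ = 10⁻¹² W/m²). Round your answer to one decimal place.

L = 10·log₁₀(I/I₀) = 10·log₁₀(6.95×10^-5/10⁻¹²) = 10·log₁₀(6.95×10^7).
L = 10·(0.8420 + 7) = 78.42 dB.

78.4 dB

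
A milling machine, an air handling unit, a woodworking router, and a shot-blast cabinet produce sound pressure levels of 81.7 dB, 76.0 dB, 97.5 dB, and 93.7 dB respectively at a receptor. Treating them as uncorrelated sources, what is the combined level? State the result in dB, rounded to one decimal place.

Incoherent sources combine by intensity addition: L_total = 10·log₁₀(Σ 10^(L_i/10)).
Σ 10^(L/10) = 10^(81.7/10) + 10^(76.0/10) + 10^(97.5/10) + 10^(93.7/10) = 8.155e+09.
L_total = 10·log₁₀(8.155e+09) = 99.11 dB.

99.1 dB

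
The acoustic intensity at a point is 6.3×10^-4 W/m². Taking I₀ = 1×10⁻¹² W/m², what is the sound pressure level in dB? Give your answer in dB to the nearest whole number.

88 dB

I/I₀ = 6.3×10^-4/10⁻¹² = 6.3×10^8, and L = 10·log₁₀(I/I₀).
L = 10·(0.7993 + 8) = 87.99 dB.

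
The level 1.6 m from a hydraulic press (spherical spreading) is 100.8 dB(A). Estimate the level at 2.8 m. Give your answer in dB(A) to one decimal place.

95.9 dB(A)

Spherical spreading from a point source gives a 20·log₁₀(r₂/r₁) drop.
L₂ = 100.8 − 20·log₁₀(2.8/1.6) = 100.8 − 4.861 = 95.94 dB(A).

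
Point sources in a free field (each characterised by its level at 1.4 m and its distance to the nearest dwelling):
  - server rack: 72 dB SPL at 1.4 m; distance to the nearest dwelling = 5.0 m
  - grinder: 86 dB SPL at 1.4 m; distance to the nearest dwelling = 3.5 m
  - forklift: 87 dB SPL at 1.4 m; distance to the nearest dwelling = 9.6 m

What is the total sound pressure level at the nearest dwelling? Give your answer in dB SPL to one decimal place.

Apply inverse-square spreading to bring every level to the receiver, then sum 10^(L/10).
server rack: 72 − 20·log₁₀(5.0/1.4) = 72 − 11.06 = 60.94 dB SPL.
grinder: 86 − 20·log₁₀(3.5/1.4) = 86 − 7.96 = 78.04 dB SPL.
forklift: 87 − 20·log₁₀(9.6/1.4) = 87 − 16.72 = 70.28 dB SPL.
Σ 10^(L/10) = 7.560e+07 → L_total = 10·log₁₀(7.560e+07) = 78.79 dB SPL.

78.8 dB SPL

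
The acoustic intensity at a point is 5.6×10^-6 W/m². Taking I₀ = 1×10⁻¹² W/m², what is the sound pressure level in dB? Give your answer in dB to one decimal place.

I/I₀ = 5.6×10^-6/10⁻¹² = 5.6×10^6, and L = 10·log₁₀(I/I₀).
L = 10·(0.7482 + 6) = 67.48 dB.

67.5 dB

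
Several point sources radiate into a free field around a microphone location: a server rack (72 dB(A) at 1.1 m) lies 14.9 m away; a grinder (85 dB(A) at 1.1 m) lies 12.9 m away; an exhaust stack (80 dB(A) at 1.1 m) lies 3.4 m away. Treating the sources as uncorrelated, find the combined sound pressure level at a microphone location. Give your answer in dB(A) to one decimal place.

71.1 dB(A)

First find each source's level at the receiver (point-source: −20·log₁₀(r/r_ref)), then combine on an intensity basis.
server rack: 72 − 20·log₁₀(14.9/1.1) = 72 − 22.64 = 49.36 dB(A).
grinder: 85 − 20·log₁₀(12.9/1.1) = 85 − 21.38 = 63.62 dB(A).
exhaust stack: 80 − 20·log₁₀(3.4/1.1) = 80 − 9.80 = 70.20 dB(A).
Σ 10^(L/10) = 1.285e+07 → L_total = 10·log₁₀(1.285e+07) = 71.09 dB(A).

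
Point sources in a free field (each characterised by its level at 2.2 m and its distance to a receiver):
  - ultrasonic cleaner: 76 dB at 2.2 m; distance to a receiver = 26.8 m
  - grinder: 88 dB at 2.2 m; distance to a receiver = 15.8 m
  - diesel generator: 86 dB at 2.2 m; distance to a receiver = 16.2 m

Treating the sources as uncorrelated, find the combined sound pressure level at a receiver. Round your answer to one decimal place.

73.0 dB

Propagate each source to the receiver with L = L_ref − 20·log₁₀(r/r_ref), then add intensities.
ultrasonic cleaner: 76 − 20·log₁₀(26.8/2.2) = 76 − 21.71 = 54.29 dB.
grinder: 88 − 20·log₁₀(15.8/2.2) = 88 − 17.12 = 70.88 dB.
diesel generator: 86 − 20·log₁₀(16.2/2.2) = 86 − 17.34 = 68.66 dB.
Σ 10^(L/10) = 1.984e+07 → L_total = 10·log₁₀(1.984e+07) = 72.98 dB.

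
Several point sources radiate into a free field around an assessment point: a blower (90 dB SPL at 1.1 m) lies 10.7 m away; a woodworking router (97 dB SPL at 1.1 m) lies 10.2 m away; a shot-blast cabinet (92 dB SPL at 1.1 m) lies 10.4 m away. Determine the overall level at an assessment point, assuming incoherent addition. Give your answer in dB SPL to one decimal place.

Apply inverse-square spreading to bring every level to the receiver, then sum 10^(L/10).
blower: 90 − 20·log₁₀(10.7/1.1) = 90 − 19.76 = 70.24 dB SPL.
woodworking router: 97 − 20·log₁₀(10.2/1.1) = 97 − 19.34 = 77.66 dB SPL.
shot-blast cabinet: 92 − 20·log₁₀(10.4/1.1) = 92 − 19.51 = 72.49 dB SPL.
Σ 10^(L/10) = 8.659e+07 → L_total = 10·log₁₀(8.659e+07) = 79.37 dB SPL.

79.4 dB SPL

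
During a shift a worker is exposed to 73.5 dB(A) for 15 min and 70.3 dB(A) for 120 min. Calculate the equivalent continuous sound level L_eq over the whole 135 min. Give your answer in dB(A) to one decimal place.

70.8 dB(A)

L_eq = 10·log₁₀[(1/T)·Σ tᵢ·10^(Lᵢ/10)] with T = 135 min.
Σ tᵢ·10^(Lᵢ/10) = 15·10^(73.5/10) + 120·10^(70.3/10) = 1.622e+09.
L_eq = 10·log₁₀(1.622e+09/135) = 70.80 dB(A).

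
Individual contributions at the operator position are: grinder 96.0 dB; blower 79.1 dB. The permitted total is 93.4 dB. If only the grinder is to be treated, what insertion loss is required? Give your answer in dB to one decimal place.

Everything except the grinder sums to 10^(79.1/10) = 8.128e+07 in linear terms, 79.10 dB.
The limit corresponds to 10^(93.4/10) = 2.188e+09; subtracting the fixed part leaves 2.106e+09 for the grinder, i.e. 93.24 dB.
So the grinder must be reduced from 96.0 to 93.24 dB: IL = 2.76 dB.

2.8 dB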